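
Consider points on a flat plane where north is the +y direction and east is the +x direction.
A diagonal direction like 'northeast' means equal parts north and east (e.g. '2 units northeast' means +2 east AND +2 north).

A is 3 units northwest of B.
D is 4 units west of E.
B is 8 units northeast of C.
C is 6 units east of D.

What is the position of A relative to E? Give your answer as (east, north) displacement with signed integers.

Place E at the origin (east=0, north=0).
  D is 4 units west of E: delta (east=-4, north=+0); D at (east=-4, north=0).
  C is 6 units east of D: delta (east=+6, north=+0); C at (east=2, north=0).
  B is 8 units northeast of C: delta (east=+8, north=+8); B at (east=10, north=8).
  A is 3 units northwest of B: delta (east=-3, north=+3); A at (east=7, north=11).
Therefore A relative to E: (east=7, north=11).

Answer: A is at (east=7, north=11) relative to E.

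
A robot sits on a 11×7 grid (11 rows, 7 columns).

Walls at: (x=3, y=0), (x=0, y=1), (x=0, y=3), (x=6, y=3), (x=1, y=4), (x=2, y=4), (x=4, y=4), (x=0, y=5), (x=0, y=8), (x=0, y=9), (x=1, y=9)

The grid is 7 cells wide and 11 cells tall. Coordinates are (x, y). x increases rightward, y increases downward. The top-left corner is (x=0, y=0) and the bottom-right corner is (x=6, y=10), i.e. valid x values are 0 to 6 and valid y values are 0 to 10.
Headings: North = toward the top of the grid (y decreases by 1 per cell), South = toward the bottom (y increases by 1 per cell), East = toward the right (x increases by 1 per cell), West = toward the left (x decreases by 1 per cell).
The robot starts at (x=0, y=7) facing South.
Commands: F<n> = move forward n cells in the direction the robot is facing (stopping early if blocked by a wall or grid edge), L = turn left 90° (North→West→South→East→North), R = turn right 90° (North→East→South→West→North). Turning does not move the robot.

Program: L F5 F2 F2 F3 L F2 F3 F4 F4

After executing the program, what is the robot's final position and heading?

Start: (x=0, y=7), facing South
  L: turn left, now facing East
  F5: move forward 5, now at (x=5, y=7)
  F2: move forward 1/2 (blocked), now at (x=6, y=7)
  F2: move forward 0/2 (blocked), now at (x=6, y=7)
  F3: move forward 0/3 (blocked), now at (x=6, y=7)
  L: turn left, now facing North
  F2: move forward 2, now at (x=6, y=5)
  F3: move forward 1/3 (blocked), now at (x=6, y=4)
  F4: move forward 0/4 (blocked), now at (x=6, y=4)
  F4: move forward 0/4 (blocked), now at (x=6, y=4)
Final: (x=6, y=4), facing North

Answer: Final position: (x=6, y=4), facing North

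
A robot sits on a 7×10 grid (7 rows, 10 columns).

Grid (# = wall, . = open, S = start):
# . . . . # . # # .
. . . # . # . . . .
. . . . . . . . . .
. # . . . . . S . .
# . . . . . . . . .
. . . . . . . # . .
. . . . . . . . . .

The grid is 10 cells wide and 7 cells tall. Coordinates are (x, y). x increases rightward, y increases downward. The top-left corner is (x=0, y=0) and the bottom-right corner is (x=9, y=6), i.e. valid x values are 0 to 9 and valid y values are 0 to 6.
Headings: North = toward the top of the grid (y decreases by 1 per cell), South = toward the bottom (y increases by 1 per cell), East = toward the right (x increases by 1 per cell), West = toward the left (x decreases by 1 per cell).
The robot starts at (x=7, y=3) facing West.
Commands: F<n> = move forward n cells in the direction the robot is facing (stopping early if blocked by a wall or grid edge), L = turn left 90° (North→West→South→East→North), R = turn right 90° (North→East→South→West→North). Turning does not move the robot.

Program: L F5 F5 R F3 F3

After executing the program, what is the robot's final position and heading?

Answer: Final position: (x=1, y=4), facing West

Derivation:
Start: (x=7, y=3), facing West
  L: turn left, now facing South
  F5: move forward 1/5 (blocked), now at (x=7, y=4)
  F5: move forward 0/5 (blocked), now at (x=7, y=4)
  R: turn right, now facing West
  F3: move forward 3, now at (x=4, y=4)
  F3: move forward 3, now at (x=1, y=4)
Final: (x=1, y=4), facing West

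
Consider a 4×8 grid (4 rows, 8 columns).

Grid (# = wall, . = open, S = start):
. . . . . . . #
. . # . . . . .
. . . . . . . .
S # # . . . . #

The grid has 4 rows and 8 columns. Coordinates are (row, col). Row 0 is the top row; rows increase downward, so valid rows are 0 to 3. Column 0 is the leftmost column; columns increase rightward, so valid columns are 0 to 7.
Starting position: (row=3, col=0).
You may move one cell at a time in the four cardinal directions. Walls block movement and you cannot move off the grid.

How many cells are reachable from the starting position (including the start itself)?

BFS flood-fill from (row=3, col=0):
  Distance 0: (row=3, col=0)
  Distance 1: (row=2, col=0)
  Distance 2: (row=1, col=0), (row=2, col=1)
  Distance 3: (row=0, col=0), (row=1, col=1), (row=2, col=2)
  Distance 4: (row=0, col=1), (row=2, col=3)
  Distance 5: (row=0, col=2), (row=1, col=3), (row=2, col=4), (row=3, col=3)
  Distance 6: (row=0, col=3), (row=1, col=4), (row=2, col=5), (row=3, col=4)
  Distance 7: (row=0, col=4), (row=1, col=5), (row=2, col=6), (row=3, col=5)
  Distance 8: (row=0, col=5), (row=1, col=6), (row=2, col=7), (row=3, col=6)
  Distance 9: (row=0, col=6), (row=1, col=7)
Total reachable: 27 (grid has 27 open cells total)

Answer: Reachable cells: 27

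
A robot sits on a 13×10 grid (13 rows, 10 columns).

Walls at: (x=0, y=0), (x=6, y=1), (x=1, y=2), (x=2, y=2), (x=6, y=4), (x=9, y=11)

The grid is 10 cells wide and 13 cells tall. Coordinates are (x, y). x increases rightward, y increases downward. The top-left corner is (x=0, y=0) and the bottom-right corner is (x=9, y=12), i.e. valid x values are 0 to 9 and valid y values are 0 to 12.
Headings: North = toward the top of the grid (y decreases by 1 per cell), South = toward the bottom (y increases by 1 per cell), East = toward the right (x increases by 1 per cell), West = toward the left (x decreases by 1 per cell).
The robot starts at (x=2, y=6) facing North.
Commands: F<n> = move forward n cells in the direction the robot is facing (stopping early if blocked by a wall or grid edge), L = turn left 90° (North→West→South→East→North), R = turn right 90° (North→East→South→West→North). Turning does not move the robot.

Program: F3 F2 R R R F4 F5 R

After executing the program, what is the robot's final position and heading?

Answer: Final position: (x=0, y=3), facing North

Derivation:
Start: (x=2, y=6), facing North
  F3: move forward 3, now at (x=2, y=3)
  F2: move forward 0/2 (blocked), now at (x=2, y=3)
  R: turn right, now facing East
  R: turn right, now facing South
  R: turn right, now facing West
  F4: move forward 2/4 (blocked), now at (x=0, y=3)
  F5: move forward 0/5 (blocked), now at (x=0, y=3)
  R: turn right, now facing North
Final: (x=0, y=3), facing North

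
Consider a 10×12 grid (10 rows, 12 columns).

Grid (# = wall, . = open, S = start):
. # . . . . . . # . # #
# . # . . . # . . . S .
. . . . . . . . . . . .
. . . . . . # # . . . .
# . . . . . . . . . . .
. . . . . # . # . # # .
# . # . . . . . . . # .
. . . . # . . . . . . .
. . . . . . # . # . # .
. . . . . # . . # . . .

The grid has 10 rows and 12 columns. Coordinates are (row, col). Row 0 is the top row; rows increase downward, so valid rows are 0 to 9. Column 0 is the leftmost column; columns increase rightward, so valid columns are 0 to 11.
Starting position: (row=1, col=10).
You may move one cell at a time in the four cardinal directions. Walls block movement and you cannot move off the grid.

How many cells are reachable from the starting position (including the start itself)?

Answer: Reachable cells: 96

Derivation:
BFS flood-fill from (row=1, col=10):
  Distance 0: (row=1, col=10)
  Distance 1: (row=1, col=9), (row=1, col=11), (row=2, col=10)
  Distance 2: (row=0, col=9), (row=1, col=8), (row=2, col=9), (row=2, col=11), (row=3, col=10)
  Distance 3: (row=1, col=7), (row=2, col=8), (row=3, col=9), (row=3, col=11), (row=4, col=10)
  Distance 4: (row=0, col=7), (row=2, col=7), (row=3, col=8), (row=4, col=9), (row=4, col=11)
  Distance 5: (row=0, col=6), (row=2, col=6), (row=4, col=8), (row=5, col=11)
  Distance 6: (row=0, col=5), (row=2, col=5), (row=4, col=7), (row=5, col=8), (row=6, col=11)
  Distance 7: (row=0, col=4), (row=1, col=5), (row=2, col=4), (row=3, col=5), (row=4, col=6), (row=6, col=8), (row=7, col=11)
  Distance 8: (row=0, col=3), (row=1, col=4), (row=2, col=3), (row=3, col=4), (row=4, col=5), (row=5, col=6), (row=6, col=7), (row=6, col=9), (row=7, col=8), (row=7, col=10), (row=8, col=11)
  Distance 9: (row=0, col=2), (row=1, col=3), (row=2, col=2), (row=3, col=3), (row=4, col=4), (row=6, col=6), (row=7, col=7), (row=7, col=9), (row=9, col=11)
  Distance 10: (row=2, col=1), (row=3, col=2), (row=4, col=3), (row=5, col=4), (row=6, col=5), (row=7, col=6), (row=8, col=7), (row=8, col=9), (row=9, col=10)
  Distance 11: (row=1, col=1), (row=2, col=0), (row=3, col=1), (row=4, col=2), (row=5, col=3), (row=6, col=4), (row=7, col=5), (row=9, col=7), (row=9, col=9)
  Distance 12: (row=3, col=0), (row=4, col=1), (row=5, col=2), (row=6, col=3), (row=8, col=5), (row=9, col=6)
  Distance 13: (row=5, col=1), (row=7, col=3), (row=8, col=4)
  Distance 14: (row=5, col=0), (row=6, col=1), (row=7, col=2), (row=8, col=3), (row=9, col=4)
  Distance 15: (row=7, col=1), (row=8, col=2), (row=9, col=3)
  Distance 16: (row=7, col=0), (row=8, col=1), (row=9, col=2)
  Distance 17: (row=8, col=0), (row=9, col=1)
  Distance 18: (row=9, col=0)
Total reachable: 96 (grid has 97 open cells total)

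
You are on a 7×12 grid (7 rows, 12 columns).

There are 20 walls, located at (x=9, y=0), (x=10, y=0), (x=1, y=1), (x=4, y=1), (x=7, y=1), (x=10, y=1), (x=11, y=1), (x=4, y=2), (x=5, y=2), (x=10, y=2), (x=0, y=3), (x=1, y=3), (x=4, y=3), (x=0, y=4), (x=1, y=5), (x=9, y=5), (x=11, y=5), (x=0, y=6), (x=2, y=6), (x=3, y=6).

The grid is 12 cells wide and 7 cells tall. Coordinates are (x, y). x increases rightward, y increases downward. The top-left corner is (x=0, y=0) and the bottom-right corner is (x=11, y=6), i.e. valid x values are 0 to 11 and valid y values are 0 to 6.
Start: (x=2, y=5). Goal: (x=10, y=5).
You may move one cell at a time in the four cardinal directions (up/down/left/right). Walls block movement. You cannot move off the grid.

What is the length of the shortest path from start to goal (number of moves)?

BFS from (x=2, y=5) until reaching (x=10, y=5):
  Distance 0: (x=2, y=5)
  Distance 1: (x=2, y=4), (x=3, y=5)
  Distance 2: (x=2, y=3), (x=1, y=4), (x=3, y=4), (x=4, y=5)
  Distance 3: (x=2, y=2), (x=3, y=3), (x=4, y=4), (x=5, y=5), (x=4, y=6)
  Distance 4: (x=2, y=1), (x=1, y=2), (x=3, y=2), (x=5, y=4), (x=6, y=5), (x=5, y=6)
  Distance 5: (x=2, y=0), (x=3, y=1), (x=0, y=2), (x=5, y=3), (x=6, y=4), (x=7, y=5), (x=6, y=6)
  Distance 6: (x=1, y=0), (x=3, y=0), (x=0, y=1), (x=6, y=3), (x=7, y=4), (x=8, y=5), (x=7, y=6)
  Distance 7: (x=0, y=0), (x=4, y=0), (x=6, y=2), (x=7, y=3), (x=8, y=4), (x=8, y=6)
  Distance 8: (x=5, y=0), (x=6, y=1), (x=7, y=2), (x=8, y=3), (x=9, y=4), (x=9, y=6)
  Distance 9: (x=6, y=0), (x=5, y=1), (x=8, y=2), (x=9, y=3), (x=10, y=4), (x=10, y=6)
  Distance 10: (x=7, y=0), (x=8, y=1), (x=9, y=2), (x=10, y=3), (x=11, y=4), (x=10, y=5), (x=11, y=6)  <- goal reached here
One shortest path (10 moves): (x=2, y=5) -> (x=3, y=5) -> (x=4, y=5) -> (x=5, y=5) -> (x=6, y=5) -> (x=7, y=5) -> (x=8, y=5) -> (x=8, y=4) -> (x=9, y=4) -> (x=10, y=4) -> (x=10, y=5)

Answer: Shortest path length: 10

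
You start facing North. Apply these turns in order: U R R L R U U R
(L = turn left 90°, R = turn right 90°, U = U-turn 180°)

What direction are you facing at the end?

Start: North
  U (U-turn (180°)) -> South
  R (right (90° clockwise)) -> West
  R (right (90° clockwise)) -> North
  L (left (90° counter-clockwise)) -> West
  R (right (90° clockwise)) -> North
  U (U-turn (180°)) -> South
  U (U-turn (180°)) -> North
  R (right (90° clockwise)) -> East
Final: East

Answer: Final heading: East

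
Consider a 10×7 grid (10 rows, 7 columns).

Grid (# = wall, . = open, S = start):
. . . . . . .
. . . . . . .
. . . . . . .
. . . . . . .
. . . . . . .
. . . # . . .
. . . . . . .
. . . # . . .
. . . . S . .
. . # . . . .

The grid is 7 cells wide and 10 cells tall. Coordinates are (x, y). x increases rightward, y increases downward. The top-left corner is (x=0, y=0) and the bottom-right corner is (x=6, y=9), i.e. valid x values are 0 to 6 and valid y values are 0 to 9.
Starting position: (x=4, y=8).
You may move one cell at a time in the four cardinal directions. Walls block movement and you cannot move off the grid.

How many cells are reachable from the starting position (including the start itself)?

BFS flood-fill from (x=4, y=8):
  Distance 0: (x=4, y=8)
  Distance 1: (x=4, y=7), (x=3, y=8), (x=5, y=8), (x=4, y=9)
  Distance 2: (x=4, y=6), (x=5, y=7), (x=2, y=8), (x=6, y=8), (x=3, y=9), (x=5, y=9)
  Distance 3: (x=4, y=5), (x=3, y=6), (x=5, y=6), (x=2, y=7), (x=6, y=7), (x=1, y=8), (x=6, y=9)
  Distance 4: (x=4, y=4), (x=5, y=5), (x=2, y=6), (x=6, y=6), (x=1, y=7), (x=0, y=8), (x=1, y=9)
  Distance 5: (x=4, y=3), (x=3, y=4), (x=5, y=4), (x=2, y=5), (x=6, y=5), (x=1, y=6), (x=0, y=7), (x=0, y=9)
  Distance 6: (x=4, y=2), (x=3, y=3), (x=5, y=3), (x=2, y=4), (x=6, y=4), (x=1, y=5), (x=0, y=6)
  Distance 7: (x=4, y=1), (x=3, y=2), (x=5, y=2), (x=2, y=3), (x=6, y=3), (x=1, y=4), (x=0, y=5)
  Distance 8: (x=4, y=0), (x=3, y=1), (x=5, y=1), (x=2, y=2), (x=6, y=2), (x=1, y=3), (x=0, y=4)
  Distance 9: (x=3, y=0), (x=5, y=0), (x=2, y=1), (x=6, y=1), (x=1, y=2), (x=0, y=3)
  Distance 10: (x=2, y=0), (x=6, y=0), (x=1, y=1), (x=0, y=2)
  Distance 11: (x=1, y=0), (x=0, y=1)
  Distance 12: (x=0, y=0)
Total reachable: 67 (grid has 67 open cells total)

Answer: Reachable cells: 67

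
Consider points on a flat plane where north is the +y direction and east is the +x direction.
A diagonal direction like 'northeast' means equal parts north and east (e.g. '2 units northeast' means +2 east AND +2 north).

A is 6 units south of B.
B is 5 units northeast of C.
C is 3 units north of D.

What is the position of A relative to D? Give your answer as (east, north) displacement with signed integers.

Answer: A is at (east=5, north=2) relative to D.

Derivation:
Place D at the origin (east=0, north=0).
  C is 3 units north of D: delta (east=+0, north=+3); C at (east=0, north=3).
  B is 5 units northeast of C: delta (east=+5, north=+5); B at (east=5, north=8).
  A is 6 units south of B: delta (east=+0, north=-6); A at (east=5, north=2).
Therefore A relative to D: (east=5, north=2).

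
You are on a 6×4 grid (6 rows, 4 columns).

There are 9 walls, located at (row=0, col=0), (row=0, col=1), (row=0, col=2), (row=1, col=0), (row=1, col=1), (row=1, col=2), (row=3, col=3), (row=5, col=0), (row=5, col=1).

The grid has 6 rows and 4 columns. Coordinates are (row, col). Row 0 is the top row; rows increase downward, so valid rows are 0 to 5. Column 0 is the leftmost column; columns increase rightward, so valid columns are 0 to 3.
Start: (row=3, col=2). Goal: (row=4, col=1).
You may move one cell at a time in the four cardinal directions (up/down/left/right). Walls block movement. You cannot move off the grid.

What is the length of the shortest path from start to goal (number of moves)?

Answer: Shortest path length: 2

Derivation:
BFS from (row=3, col=2) until reaching (row=4, col=1):
  Distance 0: (row=3, col=2)
  Distance 1: (row=2, col=2), (row=3, col=1), (row=4, col=2)
  Distance 2: (row=2, col=1), (row=2, col=3), (row=3, col=0), (row=4, col=1), (row=4, col=3), (row=5, col=2)  <- goal reached here
One shortest path (2 moves): (row=3, col=2) -> (row=3, col=1) -> (row=4, col=1)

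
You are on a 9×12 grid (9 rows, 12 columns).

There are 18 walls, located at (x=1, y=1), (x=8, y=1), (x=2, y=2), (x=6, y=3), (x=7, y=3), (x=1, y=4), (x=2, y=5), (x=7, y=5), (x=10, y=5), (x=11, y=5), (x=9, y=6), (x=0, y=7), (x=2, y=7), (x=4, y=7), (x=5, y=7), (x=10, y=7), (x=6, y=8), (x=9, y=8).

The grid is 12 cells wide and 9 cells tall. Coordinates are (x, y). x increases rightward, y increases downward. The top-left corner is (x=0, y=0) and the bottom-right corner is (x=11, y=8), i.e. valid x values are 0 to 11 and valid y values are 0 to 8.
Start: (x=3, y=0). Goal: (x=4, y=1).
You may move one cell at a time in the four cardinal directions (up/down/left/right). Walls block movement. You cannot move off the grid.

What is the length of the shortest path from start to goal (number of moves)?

Answer: Shortest path length: 2

Derivation:
BFS from (x=3, y=0) until reaching (x=4, y=1):
  Distance 0: (x=3, y=0)
  Distance 1: (x=2, y=0), (x=4, y=0), (x=3, y=1)
  Distance 2: (x=1, y=0), (x=5, y=0), (x=2, y=1), (x=4, y=1), (x=3, y=2)  <- goal reached here
One shortest path (2 moves): (x=3, y=0) -> (x=4, y=0) -> (x=4, y=1)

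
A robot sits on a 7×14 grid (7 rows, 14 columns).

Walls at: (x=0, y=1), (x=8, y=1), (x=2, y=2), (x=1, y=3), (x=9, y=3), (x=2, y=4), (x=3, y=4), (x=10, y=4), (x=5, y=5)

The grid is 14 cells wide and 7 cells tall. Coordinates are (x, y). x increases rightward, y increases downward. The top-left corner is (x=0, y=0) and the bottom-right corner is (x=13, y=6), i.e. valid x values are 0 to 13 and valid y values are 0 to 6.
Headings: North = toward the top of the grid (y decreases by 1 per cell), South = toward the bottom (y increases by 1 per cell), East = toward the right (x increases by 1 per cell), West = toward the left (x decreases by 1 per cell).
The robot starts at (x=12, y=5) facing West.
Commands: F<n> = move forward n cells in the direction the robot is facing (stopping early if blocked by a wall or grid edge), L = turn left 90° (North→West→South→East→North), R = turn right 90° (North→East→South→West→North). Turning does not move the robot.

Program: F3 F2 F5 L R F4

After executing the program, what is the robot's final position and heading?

Start: (x=12, y=5), facing West
  F3: move forward 3, now at (x=9, y=5)
  F2: move forward 2, now at (x=7, y=5)
  F5: move forward 1/5 (blocked), now at (x=6, y=5)
  L: turn left, now facing South
  R: turn right, now facing West
  F4: move forward 0/4 (blocked), now at (x=6, y=5)
Final: (x=6, y=5), facing West

Answer: Final position: (x=6, y=5), facing West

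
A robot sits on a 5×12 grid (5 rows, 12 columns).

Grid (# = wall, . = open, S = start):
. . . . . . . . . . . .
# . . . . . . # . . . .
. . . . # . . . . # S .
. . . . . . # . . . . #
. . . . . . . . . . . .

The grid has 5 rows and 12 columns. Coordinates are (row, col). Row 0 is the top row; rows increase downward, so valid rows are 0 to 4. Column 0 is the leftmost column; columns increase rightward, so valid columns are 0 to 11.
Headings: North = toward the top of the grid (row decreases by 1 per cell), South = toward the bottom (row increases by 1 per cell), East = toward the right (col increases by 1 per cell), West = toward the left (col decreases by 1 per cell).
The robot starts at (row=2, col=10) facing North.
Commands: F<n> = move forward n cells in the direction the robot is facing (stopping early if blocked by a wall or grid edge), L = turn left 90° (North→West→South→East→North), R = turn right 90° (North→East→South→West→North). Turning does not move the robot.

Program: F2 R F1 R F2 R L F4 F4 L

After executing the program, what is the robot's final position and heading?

Start: (row=2, col=10), facing North
  F2: move forward 2, now at (row=0, col=10)
  R: turn right, now facing East
  F1: move forward 1, now at (row=0, col=11)
  R: turn right, now facing South
  F2: move forward 2, now at (row=2, col=11)
  R: turn right, now facing West
  L: turn left, now facing South
  F4: move forward 0/4 (blocked), now at (row=2, col=11)
  F4: move forward 0/4 (blocked), now at (row=2, col=11)
  L: turn left, now facing East
Final: (row=2, col=11), facing East

Answer: Final position: (row=2, col=11), facing East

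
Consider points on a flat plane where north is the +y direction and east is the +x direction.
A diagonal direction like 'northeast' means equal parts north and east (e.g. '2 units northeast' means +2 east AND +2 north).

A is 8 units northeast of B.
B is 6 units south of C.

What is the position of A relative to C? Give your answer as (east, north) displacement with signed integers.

Answer: A is at (east=8, north=2) relative to C.

Derivation:
Place C at the origin (east=0, north=0).
  B is 6 units south of C: delta (east=+0, north=-6); B at (east=0, north=-6).
  A is 8 units northeast of B: delta (east=+8, north=+8); A at (east=8, north=2).
Therefore A relative to C: (east=8, north=2).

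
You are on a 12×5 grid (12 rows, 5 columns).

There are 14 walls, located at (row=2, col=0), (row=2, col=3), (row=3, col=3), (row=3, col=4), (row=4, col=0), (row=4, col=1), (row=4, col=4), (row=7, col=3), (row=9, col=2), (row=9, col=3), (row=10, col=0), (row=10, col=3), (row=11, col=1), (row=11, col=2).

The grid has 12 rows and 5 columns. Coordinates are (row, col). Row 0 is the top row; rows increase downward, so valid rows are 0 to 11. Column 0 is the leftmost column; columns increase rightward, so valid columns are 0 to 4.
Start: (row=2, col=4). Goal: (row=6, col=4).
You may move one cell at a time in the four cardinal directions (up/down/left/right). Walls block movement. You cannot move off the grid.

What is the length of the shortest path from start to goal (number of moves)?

BFS from (row=2, col=4) until reaching (row=6, col=4):
  Distance 0: (row=2, col=4)
  Distance 1: (row=1, col=4)
  Distance 2: (row=0, col=4), (row=1, col=3)
  Distance 3: (row=0, col=3), (row=1, col=2)
  Distance 4: (row=0, col=2), (row=1, col=1), (row=2, col=2)
  Distance 5: (row=0, col=1), (row=1, col=0), (row=2, col=1), (row=3, col=2)
  Distance 6: (row=0, col=0), (row=3, col=1), (row=4, col=2)
  Distance 7: (row=3, col=0), (row=4, col=3), (row=5, col=2)
  Distance 8: (row=5, col=1), (row=5, col=3), (row=6, col=2)
  Distance 9: (row=5, col=0), (row=5, col=4), (row=6, col=1), (row=6, col=3), (row=7, col=2)
  Distance 10: (row=6, col=0), (row=6, col=4), (row=7, col=1), (row=8, col=2)  <- goal reached here
One shortest path (10 moves): (row=2, col=4) -> (row=1, col=4) -> (row=1, col=3) -> (row=1, col=2) -> (row=2, col=2) -> (row=3, col=2) -> (row=4, col=2) -> (row=4, col=3) -> (row=5, col=3) -> (row=5, col=4) -> (row=6, col=4)

Answer: Shortest path length: 10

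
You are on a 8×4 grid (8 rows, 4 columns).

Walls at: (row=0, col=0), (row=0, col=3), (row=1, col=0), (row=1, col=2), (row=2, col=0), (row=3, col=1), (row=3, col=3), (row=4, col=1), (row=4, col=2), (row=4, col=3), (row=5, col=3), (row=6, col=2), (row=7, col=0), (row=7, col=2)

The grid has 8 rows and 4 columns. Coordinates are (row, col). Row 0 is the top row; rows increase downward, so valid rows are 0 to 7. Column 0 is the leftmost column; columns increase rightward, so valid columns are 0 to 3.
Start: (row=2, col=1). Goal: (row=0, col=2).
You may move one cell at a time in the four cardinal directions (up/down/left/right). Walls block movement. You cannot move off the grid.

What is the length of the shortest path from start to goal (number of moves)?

Answer: Shortest path length: 3

Derivation:
BFS from (row=2, col=1) until reaching (row=0, col=2):
  Distance 0: (row=2, col=1)
  Distance 1: (row=1, col=1), (row=2, col=2)
  Distance 2: (row=0, col=1), (row=2, col=3), (row=3, col=2)
  Distance 3: (row=0, col=2), (row=1, col=3)  <- goal reached here
One shortest path (3 moves): (row=2, col=1) -> (row=1, col=1) -> (row=0, col=1) -> (row=0, col=2)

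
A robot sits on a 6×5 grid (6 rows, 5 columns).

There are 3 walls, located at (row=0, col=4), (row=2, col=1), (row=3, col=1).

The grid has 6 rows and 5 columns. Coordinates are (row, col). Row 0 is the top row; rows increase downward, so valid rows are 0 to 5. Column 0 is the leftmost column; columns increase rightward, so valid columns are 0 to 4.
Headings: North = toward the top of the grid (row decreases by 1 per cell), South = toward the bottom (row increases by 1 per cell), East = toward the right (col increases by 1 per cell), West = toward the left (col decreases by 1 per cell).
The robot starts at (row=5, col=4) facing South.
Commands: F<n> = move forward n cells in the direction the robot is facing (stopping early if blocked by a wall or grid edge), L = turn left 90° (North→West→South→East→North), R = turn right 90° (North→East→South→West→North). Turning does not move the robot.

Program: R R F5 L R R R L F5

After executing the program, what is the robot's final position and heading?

Answer: Final position: (row=1, col=4), facing East

Derivation:
Start: (row=5, col=4), facing South
  R: turn right, now facing West
  R: turn right, now facing North
  F5: move forward 4/5 (blocked), now at (row=1, col=4)
  L: turn left, now facing West
  R: turn right, now facing North
  R: turn right, now facing East
  R: turn right, now facing South
  L: turn left, now facing East
  F5: move forward 0/5 (blocked), now at (row=1, col=4)
Final: (row=1, col=4), facing East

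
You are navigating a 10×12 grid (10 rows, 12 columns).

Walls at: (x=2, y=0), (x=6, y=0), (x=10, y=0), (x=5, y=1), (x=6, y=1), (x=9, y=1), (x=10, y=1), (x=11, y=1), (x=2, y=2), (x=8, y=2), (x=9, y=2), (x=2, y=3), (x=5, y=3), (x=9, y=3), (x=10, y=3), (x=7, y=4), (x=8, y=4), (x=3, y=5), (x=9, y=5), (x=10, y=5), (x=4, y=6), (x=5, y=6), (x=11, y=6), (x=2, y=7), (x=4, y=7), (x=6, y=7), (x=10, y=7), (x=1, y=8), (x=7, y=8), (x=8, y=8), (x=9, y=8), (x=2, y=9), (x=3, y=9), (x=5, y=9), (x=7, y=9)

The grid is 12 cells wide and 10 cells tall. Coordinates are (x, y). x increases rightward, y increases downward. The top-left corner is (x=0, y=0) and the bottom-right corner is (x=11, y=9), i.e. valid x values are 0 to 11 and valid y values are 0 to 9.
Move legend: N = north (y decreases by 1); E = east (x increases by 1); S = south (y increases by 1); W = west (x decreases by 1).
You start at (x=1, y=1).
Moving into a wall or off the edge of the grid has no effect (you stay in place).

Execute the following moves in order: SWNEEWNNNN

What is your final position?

Start: (x=1, y=1)
  S (south): (x=1, y=1) -> (x=1, y=2)
  W (west): (x=1, y=2) -> (x=0, y=2)
  N (north): (x=0, y=2) -> (x=0, y=1)
  E (east): (x=0, y=1) -> (x=1, y=1)
  E (east): (x=1, y=1) -> (x=2, y=1)
  W (west): (x=2, y=1) -> (x=1, y=1)
  N (north): (x=1, y=1) -> (x=1, y=0)
  [×3]N (north): blocked, stay at (x=1, y=0)
Final: (x=1, y=0)

Answer: Final position: (x=1, y=0)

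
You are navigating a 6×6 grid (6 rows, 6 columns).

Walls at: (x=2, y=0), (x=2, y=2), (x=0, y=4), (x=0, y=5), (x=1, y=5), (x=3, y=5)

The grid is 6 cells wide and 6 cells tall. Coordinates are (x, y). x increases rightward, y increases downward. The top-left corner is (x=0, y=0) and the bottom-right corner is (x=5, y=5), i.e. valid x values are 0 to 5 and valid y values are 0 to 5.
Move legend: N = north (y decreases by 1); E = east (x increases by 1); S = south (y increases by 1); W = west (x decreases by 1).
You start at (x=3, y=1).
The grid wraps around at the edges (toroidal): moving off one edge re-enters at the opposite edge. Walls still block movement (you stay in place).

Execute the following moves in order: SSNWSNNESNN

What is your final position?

Start: (x=3, y=1)
  S (south): (x=3, y=1) -> (x=3, y=2)
  S (south): (x=3, y=2) -> (x=3, y=3)
  N (north): (x=3, y=3) -> (x=3, y=2)
  W (west): blocked, stay at (x=3, y=2)
  S (south): (x=3, y=2) -> (x=3, y=3)
  N (north): (x=3, y=3) -> (x=3, y=2)
  N (north): (x=3, y=2) -> (x=3, y=1)
  E (east): (x=3, y=1) -> (x=4, y=1)
  S (south): (x=4, y=1) -> (x=4, y=2)
  N (north): (x=4, y=2) -> (x=4, y=1)
  N (north): (x=4, y=1) -> (x=4, y=0)
Final: (x=4, y=0)

Answer: Final position: (x=4, y=0)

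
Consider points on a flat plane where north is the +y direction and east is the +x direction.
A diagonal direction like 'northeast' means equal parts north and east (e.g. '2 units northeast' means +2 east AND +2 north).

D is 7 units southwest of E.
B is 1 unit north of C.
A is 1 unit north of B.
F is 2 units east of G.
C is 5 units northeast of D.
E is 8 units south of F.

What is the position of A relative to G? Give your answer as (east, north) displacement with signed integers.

Answer: A is at (east=0, north=-8) relative to G.

Derivation:
Place G at the origin (east=0, north=0).
  F is 2 units east of G: delta (east=+2, north=+0); F at (east=2, north=0).
  E is 8 units south of F: delta (east=+0, north=-8); E at (east=2, north=-8).
  D is 7 units southwest of E: delta (east=-7, north=-7); D at (east=-5, north=-15).
  C is 5 units northeast of D: delta (east=+5, north=+5); C at (east=0, north=-10).
  B is 1 unit north of C: delta (east=+0, north=+1); B at (east=0, north=-9).
  A is 1 unit north of B: delta (east=+0, north=+1); A at (east=0, north=-8).
Therefore A relative to G: (east=0, north=-8).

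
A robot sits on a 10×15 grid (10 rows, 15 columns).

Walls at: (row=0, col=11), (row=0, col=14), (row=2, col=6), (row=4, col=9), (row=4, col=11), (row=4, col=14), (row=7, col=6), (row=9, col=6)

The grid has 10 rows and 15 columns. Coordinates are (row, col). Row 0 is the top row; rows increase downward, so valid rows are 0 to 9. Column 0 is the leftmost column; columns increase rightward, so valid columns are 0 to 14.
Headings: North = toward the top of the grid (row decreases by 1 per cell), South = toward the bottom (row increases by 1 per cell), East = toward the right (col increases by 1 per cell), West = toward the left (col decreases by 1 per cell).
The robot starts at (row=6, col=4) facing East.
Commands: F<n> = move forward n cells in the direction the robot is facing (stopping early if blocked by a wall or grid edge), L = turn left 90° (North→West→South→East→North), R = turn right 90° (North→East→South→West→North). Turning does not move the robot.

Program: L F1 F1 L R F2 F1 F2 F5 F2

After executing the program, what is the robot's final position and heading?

Start: (row=6, col=4), facing East
  L: turn left, now facing North
  F1: move forward 1, now at (row=5, col=4)
  F1: move forward 1, now at (row=4, col=4)
  L: turn left, now facing West
  R: turn right, now facing North
  F2: move forward 2, now at (row=2, col=4)
  F1: move forward 1, now at (row=1, col=4)
  F2: move forward 1/2 (blocked), now at (row=0, col=4)
  F5: move forward 0/5 (blocked), now at (row=0, col=4)
  F2: move forward 0/2 (blocked), now at (row=0, col=4)
Final: (row=0, col=4), facing North

Answer: Final position: (row=0, col=4), facing North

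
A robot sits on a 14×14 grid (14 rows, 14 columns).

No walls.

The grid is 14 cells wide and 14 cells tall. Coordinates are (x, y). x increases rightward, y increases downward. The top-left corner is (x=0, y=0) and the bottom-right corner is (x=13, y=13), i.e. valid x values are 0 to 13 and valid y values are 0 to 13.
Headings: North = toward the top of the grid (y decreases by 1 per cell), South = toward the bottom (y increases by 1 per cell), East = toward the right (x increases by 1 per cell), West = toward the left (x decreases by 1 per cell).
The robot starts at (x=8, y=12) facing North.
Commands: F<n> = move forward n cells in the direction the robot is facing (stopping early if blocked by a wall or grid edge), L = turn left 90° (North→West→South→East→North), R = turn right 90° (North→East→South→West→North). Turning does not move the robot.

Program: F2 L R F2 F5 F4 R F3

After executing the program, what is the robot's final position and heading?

Answer: Final position: (x=11, y=0), facing East

Derivation:
Start: (x=8, y=12), facing North
  F2: move forward 2, now at (x=8, y=10)
  L: turn left, now facing West
  R: turn right, now facing North
  F2: move forward 2, now at (x=8, y=8)
  F5: move forward 5, now at (x=8, y=3)
  F4: move forward 3/4 (blocked), now at (x=8, y=0)
  R: turn right, now facing East
  F3: move forward 3, now at (x=11, y=0)
Final: (x=11, y=0), facing East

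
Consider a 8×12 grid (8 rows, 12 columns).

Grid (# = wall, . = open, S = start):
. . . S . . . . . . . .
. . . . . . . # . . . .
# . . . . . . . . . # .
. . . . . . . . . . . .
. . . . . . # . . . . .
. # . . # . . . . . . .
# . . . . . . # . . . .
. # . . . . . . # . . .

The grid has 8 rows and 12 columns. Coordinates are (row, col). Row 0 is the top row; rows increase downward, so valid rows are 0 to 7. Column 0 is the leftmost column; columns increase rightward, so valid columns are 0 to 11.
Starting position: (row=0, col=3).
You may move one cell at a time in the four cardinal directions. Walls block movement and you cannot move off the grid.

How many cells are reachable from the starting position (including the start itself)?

Answer: Reachable cells: 85

Derivation:
BFS flood-fill from (row=0, col=3):
  Distance 0: (row=0, col=3)
  Distance 1: (row=0, col=2), (row=0, col=4), (row=1, col=3)
  Distance 2: (row=0, col=1), (row=0, col=5), (row=1, col=2), (row=1, col=4), (row=2, col=3)
  Distance 3: (row=0, col=0), (row=0, col=6), (row=1, col=1), (row=1, col=5), (row=2, col=2), (row=2, col=4), (row=3, col=3)
  Distance 4: (row=0, col=7), (row=1, col=0), (row=1, col=6), (row=2, col=1), (row=2, col=5), (row=3, col=2), (row=3, col=4), (row=4, col=3)
  Distance 5: (row=0, col=8), (row=2, col=6), (row=3, col=1), (row=3, col=5), (row=4, col=2), (row=4, col=4), (row=5, col=3)
  Distance 6: (row=0, col=9), (row=1, col=8), (row=2, col=7), (row=3, col=0), (row=3, col=6), (row=4, col=1), (row=4, col=5), (row=5, col=2), (row=6, col=3)
  Distance 7: (row=0, col=10), (row=1, col=9), (row=2, col=8), (row=3, col=7), (row=4, col=0), (row=5, col=5), (row=6, col=2), (row=6, col=4), (row=7, col=3)
  Distance 8: (row=0, col=11), (row=1, col=10), (row=2, col=9), (row=3, col=8), (row=4, col=7), (row=5, col=0), (row=5, col=6), (row=6, col=1), (row=6, col=5), (row=7, col=2), (row=7, col=4)
  Distance 9: (row=1, col=11), (row=3, col=9), (row=4, col=8), (row=5, col=7), (row=6, col=6), (row=7, col=5)
  Distance 10: (row=2, col=11), (row=3, col=10), (row=4, col=9), (row=5, col=8), (row=7, col=6)
  Distance 11: (row=3, col=11), (row=4, col=10), (row=5, col=9), (row=6, col=8), (row=7, col=7)
  Distance 12: (row=4, col=11), (row=5, col=10), (row=6, col=9)
  Distance 13: (row=5, col=11), (row=6, col=10), (row=7, col=9)
  Distance 14: (row=6, col=11), (row=7, col=10)
  Distance 15: (row=7, col=11)
Total reachable: 85 (grid has 86 open cells total)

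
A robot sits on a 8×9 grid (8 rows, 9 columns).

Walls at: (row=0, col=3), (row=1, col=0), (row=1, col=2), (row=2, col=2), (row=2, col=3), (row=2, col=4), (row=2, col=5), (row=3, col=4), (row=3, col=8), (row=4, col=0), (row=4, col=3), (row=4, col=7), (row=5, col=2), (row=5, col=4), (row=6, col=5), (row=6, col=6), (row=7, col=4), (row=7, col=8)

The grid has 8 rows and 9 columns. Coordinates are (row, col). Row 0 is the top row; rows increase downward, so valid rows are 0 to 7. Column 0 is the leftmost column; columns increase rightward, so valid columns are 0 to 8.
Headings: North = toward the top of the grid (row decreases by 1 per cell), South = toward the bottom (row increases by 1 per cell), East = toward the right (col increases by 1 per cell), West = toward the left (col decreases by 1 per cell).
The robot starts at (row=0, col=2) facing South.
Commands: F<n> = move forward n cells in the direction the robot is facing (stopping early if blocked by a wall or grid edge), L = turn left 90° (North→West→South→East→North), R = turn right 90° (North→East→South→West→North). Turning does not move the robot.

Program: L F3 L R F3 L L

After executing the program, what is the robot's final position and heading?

Answer: Final position: (row=0, col=2), facing West

Derivation:
Start: (row=0, col=2), facing South
  L: turn left, now facing East
  F3: move forward 0/3 (blocked), now at (row=0, col=2)
  L: turn left, now facing North
  R: turn right, now facing East
  F3: move forward 0/3 (blocked), now at (row=0, col=2)
  L: turn left, now facing North
  L: turn left, now facing West
Final: (row=0, col=2), facing West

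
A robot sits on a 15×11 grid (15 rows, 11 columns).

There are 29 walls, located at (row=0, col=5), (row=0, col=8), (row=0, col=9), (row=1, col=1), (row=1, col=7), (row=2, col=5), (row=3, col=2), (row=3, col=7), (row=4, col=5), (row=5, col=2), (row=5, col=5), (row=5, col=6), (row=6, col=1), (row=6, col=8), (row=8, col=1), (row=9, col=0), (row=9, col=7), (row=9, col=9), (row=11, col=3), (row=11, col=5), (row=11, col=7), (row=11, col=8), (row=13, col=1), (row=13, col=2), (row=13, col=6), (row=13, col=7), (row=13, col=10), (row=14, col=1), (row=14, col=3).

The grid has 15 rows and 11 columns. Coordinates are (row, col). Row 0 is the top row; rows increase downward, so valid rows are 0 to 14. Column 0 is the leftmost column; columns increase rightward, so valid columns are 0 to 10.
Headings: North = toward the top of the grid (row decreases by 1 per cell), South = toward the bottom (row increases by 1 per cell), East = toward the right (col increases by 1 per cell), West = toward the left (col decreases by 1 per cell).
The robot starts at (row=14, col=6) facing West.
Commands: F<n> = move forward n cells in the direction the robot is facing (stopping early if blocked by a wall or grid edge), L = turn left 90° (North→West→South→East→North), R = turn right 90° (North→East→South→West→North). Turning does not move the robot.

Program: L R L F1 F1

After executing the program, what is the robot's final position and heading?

Start: (row=14, col=6), facing West
  L: turn left, now facing South
  R: turn right, now facing West
  L: turn left, now facing South
  F1: move forward 0/1 (blocked), now at (row=14, col=6)
  F1: move forward 0/1 (blocked), now at (row=14, col=6)
Final: (row=14, col=6), facing South

Answer: Final position: (row=14, col=6), facing South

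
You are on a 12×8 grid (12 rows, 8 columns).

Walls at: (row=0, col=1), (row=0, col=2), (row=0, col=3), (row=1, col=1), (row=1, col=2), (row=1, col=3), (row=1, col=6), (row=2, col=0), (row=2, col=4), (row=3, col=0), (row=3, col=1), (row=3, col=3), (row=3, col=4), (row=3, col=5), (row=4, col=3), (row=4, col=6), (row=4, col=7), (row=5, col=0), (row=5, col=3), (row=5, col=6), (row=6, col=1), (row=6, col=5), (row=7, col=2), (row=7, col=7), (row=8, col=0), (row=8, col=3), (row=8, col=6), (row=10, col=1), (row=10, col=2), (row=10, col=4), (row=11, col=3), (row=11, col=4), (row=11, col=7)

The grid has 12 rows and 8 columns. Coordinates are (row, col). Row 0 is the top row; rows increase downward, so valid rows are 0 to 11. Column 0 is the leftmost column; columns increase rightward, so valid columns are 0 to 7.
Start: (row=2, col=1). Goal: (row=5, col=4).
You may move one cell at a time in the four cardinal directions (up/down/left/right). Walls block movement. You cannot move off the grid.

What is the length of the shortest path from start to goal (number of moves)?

BFS from (row=2, col=1) until reaching (row=5, col=4):
  Distance 0: (row=2, col=1)
  Distance 1: (row=2, col=2)
  Distance 2: (row=2, col=3), (row=3, col=2)
  Distance 3: (row=4, col=2)
  Distance 4: (row=4, col=1), (row=5, col=2)
  Distance 5: (row=4, col=0), (row=5, col=1), (row=6, col=2)
  Distance 6: (row=6, col=3)
  Distance 7: (row=6, col=4), (row=7, col=3)
  Distance 8: (row=5, col=4), (row=7, col=4)  <- goal reached here
One shortest path (8 moves): (row=2, col=1) -> (row=2, col=2) -> (row=3, col=2) -> (row=4, col=2) -> (row=5, col=2) -> (row=6, col=2) -> (row=6, col=3) -> (row=6, col=4) -> (row=5, col=4)

Answer: Shortest path length: 8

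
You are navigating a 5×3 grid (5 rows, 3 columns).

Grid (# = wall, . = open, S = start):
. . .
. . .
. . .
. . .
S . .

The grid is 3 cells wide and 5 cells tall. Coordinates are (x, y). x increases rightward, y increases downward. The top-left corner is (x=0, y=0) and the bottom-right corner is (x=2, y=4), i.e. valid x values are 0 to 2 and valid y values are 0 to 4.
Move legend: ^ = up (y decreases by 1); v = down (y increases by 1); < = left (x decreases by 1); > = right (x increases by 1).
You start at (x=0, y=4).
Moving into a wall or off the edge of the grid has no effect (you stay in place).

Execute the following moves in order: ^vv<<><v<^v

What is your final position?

Start: (x=0, y=4)
  ^ (up): (x=0, y=4) -> (x=0, y=3)
  v (down): (x=0, y=3) -> (x=0, y=4)
  v (down): blocked, stay at (x=0, y=4)
  < (left): blocked, stay at (x=0, y=4)
  < (left): blocked, stay at (x=0, y=4)
  > (right): (x=0, y=4) -> (x=1, y=4)
  < (left): (x=1, y=4) -> (x=0, y=4)
  v (down): blocked, stay at (x=0, y=4)
  < (left): blocked, stay at (x=0, y=4)
  ^ (up): (x=0, y=4) -> (x=0, y=3)
  v (down): (x=0, y=3) -> (x=0, y=4)
Final: (x=0, y=4)

Answer: Final position: (x=0, y=4)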